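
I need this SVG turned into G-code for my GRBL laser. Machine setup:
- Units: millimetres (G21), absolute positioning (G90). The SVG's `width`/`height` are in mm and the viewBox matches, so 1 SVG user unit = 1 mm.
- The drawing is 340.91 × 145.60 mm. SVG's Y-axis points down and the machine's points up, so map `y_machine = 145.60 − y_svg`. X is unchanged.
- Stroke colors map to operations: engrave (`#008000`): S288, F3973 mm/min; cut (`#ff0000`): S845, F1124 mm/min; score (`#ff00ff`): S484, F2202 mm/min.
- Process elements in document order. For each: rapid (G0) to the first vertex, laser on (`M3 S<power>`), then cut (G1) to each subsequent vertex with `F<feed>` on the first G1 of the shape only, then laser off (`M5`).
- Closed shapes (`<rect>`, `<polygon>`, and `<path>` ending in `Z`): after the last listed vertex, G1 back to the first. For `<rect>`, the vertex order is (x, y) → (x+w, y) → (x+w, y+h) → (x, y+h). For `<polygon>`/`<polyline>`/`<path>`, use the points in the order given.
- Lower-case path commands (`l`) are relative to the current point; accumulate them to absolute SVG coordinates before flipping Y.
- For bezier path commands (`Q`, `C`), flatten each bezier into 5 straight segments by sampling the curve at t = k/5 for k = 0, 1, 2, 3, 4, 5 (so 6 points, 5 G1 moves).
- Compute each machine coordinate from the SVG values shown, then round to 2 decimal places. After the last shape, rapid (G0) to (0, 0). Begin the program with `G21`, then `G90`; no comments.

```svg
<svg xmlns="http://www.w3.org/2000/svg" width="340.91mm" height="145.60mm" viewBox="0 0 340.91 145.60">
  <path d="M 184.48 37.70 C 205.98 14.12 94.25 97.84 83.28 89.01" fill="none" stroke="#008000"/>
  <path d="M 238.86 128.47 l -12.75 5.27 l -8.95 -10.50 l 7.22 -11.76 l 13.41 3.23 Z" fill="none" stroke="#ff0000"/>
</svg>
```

viewBox `0 0 340.91 145.60` with mm width/height → 1 unit = 1 mm. Flip: y_m = 145.60 − y_svg.

**Shape 1** — `<path>` cubic bezier, stroke `#008000` → engrave (S288, F3973). Control points (SVG): P0=(184.48,37.70), P1=(205.98,14.12), P2=(94.25,97.84), P3=(83.28,89.01); sampled at t=k/5. Machine vertices: (184.48,107.90) → (183.26,110.77) → (161.30,97.48) → (129.83,77.63) → (100.08,60.80) → (83.28,56.59). Open path.

**Shape 2** — `<path>` regular polygon, stroke `#ff0000` → cut (S845, F1124). Machine vertices: (238.86,17.13) → (226.11,11.86) → (217.16,22.36) → (224.38,34.12) → (237.79,30.89) → (238.86,17.13). Closed: final G1 returns to the first vertex.

G21
G90
G0 X184.48 Y107.90
M3 S288
G1 X183.26 Y110.77 F3973
G1 X161.30 Y97.48
G1 X129.83 Y77.63
G1 X100.08 Y60.80
G1 X83.28 Y56.59
M5
G0 X238.86 Y17.13
M3 S845
G1 X226.11 Y11.86 F1124
G1 X217.16 Y22.36
G1 X224.38 Y34.12
G1 X237.79 Y30.89
G1 X238.86 Y17.13
M5
G0 X0.00 Y0.00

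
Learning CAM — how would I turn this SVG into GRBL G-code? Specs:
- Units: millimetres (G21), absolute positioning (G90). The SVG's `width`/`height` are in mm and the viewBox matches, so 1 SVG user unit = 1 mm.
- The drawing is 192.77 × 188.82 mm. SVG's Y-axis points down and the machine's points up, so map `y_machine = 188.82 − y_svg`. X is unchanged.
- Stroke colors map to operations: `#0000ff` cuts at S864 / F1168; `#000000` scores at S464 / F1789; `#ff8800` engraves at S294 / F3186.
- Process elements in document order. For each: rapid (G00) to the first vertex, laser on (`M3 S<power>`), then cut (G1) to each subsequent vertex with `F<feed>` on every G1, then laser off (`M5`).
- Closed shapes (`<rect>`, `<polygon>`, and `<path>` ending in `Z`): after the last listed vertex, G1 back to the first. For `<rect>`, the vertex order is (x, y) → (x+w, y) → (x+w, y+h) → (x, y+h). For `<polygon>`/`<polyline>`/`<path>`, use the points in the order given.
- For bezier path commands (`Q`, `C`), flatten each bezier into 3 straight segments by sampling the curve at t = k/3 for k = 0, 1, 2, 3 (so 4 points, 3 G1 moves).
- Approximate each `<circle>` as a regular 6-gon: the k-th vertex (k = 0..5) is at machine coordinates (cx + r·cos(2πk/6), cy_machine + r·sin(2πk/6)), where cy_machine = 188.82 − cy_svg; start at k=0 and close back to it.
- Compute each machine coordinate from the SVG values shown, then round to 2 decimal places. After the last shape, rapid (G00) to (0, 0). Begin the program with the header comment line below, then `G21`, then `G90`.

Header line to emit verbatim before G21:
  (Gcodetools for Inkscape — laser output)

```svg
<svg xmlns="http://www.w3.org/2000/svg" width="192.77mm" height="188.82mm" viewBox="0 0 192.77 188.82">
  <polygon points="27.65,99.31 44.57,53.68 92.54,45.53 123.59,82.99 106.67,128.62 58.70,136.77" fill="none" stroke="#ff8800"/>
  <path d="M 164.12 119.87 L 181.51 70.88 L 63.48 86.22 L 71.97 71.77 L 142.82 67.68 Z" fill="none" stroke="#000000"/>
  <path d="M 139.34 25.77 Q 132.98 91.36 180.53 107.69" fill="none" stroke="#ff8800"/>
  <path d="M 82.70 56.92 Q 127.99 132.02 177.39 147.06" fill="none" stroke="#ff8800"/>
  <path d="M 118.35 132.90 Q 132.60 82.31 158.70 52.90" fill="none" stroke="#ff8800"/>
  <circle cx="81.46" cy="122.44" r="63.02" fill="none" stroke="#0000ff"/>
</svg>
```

(Gcodetools for Inkscape — laser output)
G21
G90
G00 X27.65 Y89.51
M3 S294
G1 X44.57 Y135.14 F3186
G1 X92.54 Y143.29 F3186
G1 X123.59 Y105.83 F3186
G1 X106.67 Y60.20 F3186
G1 X58.70 Y52.05 F3186
G1 X27.65 Y89.51 F3186
M5
G00 X164.12 Y68.95
M3 S464
G1 X181.51 Y117.94 F1789
G1 X63.48 Y102.60 F1789
G1 X71.97 Y117.05 F1789
G1 X142.82 Y121.14 F1789
G1 X164.12 Y68.95 F1789
M5
G00 X139.34 Y163.05
M3 S294
G1 X141.09 Y124.80 F3186
G1 X154.82 Y97.49 F3186
G1 X180.53 Y81.13 F3186
M5
G00 X82.70 Y131.90
M3 S294
G1 X113.35 Y88.51 F3186
G1 X144.91 Y58.46 F3186
G1 X177.39 Y41.76 F3186
M5
G00 X118.35 Y55.92
M3 S294
G1 X129.17 Y87.29 F3186
G1 X142.62 Y113.96 F3186
G1 X158.70 Y135.92 F3186
M5
G00 X144.48 Y66.38
M3 S864
G1 X112.97 Y120.96 F1168
G1 X49.95 Y120.96 F1168
G1 X18.44 Y66.38 F1168
G1 X49.95 Y11.80 F1168
G1 X112.97 Y11.80 F1168
G1 X144.48 Y66.38 F1168
M5
G00 X0.00 Y0.00

viewBox `0 0 192.77 188.82` with mm width/height → 1 unit = 1 mm. Flip: y_m = 188.82 − y_svg.

**Shape 1** — `<polygon>` regular polygon, stroke `#ff8800` → engrave (S294, F3186). Machine vertices: (27.65,89.51) → (44.57,135.14) → (92.54,143.29) → (123.59,105.83) → (106.67,60.20) → (58.70,52.05) → (27.65,89.51). Closed: final G1 returns to the first vertex.

**Shape 2** — `<path>` closed polygon, stroke `#000000` → score (S464, F1789). Machine vertices: (164.12,68.95) → (181.51,117.94) → (63.48,102.60) → (71.97,117.05) → (142.82,121.14) → (164.12,68.95). Closed: final G1 returns to the first vertex.

**Shape 3** — `<path>` quadratic bezier, stroke `#ff8800` → engrave (S294, F3186). Control points (SVG): P0=(139.34,25.77), P1=(132.98,91.36), P2=(180.53,107.69); sampled at t=k/3. Machine vertices: (139.34,163.05) → (141.09,124.80) → (154.82,97.49) → (180.53,81.13). Open path.

**Shape 4** — `<path>` quadratic bezier, stroke `#ff8800` → engrave (S294, F3186). Control points (SVG): P0=(82.70,56.92), P1=(127.99,132.02), P2=(177.39,147.06); sampled at t=k/3. Machine vertices: (82.70,131.90) → (113.35,88.51) → (144.91,58.46) → (177.39,41.76). Open path.

**Shape 5** — `<path>` quadratic bezier, stroke `#ff8800` → engrave (S294, F3186). Control points (SVG): P0=(118.35,132.90), P1=(132.60,82.31), P2=(158.70,52.90); sampled at t=k/3. Machine vertices: (118.35,55.92) → (129.17,87.29) → (142.62,113.96) → (158.70,135.92). Open path.

**Shape 6** — `<circle>` circle, stroke `#0000ff` → cut (S864, F1168). Machine vertices: (144.48,66.38) → (112.97,120.96) → (49.95,120.96) → (18.44,66.38) → (49.95,11.80) → (112.97,11.80) → (144.48,66.38). Closed: final G1 returns to the first vertex.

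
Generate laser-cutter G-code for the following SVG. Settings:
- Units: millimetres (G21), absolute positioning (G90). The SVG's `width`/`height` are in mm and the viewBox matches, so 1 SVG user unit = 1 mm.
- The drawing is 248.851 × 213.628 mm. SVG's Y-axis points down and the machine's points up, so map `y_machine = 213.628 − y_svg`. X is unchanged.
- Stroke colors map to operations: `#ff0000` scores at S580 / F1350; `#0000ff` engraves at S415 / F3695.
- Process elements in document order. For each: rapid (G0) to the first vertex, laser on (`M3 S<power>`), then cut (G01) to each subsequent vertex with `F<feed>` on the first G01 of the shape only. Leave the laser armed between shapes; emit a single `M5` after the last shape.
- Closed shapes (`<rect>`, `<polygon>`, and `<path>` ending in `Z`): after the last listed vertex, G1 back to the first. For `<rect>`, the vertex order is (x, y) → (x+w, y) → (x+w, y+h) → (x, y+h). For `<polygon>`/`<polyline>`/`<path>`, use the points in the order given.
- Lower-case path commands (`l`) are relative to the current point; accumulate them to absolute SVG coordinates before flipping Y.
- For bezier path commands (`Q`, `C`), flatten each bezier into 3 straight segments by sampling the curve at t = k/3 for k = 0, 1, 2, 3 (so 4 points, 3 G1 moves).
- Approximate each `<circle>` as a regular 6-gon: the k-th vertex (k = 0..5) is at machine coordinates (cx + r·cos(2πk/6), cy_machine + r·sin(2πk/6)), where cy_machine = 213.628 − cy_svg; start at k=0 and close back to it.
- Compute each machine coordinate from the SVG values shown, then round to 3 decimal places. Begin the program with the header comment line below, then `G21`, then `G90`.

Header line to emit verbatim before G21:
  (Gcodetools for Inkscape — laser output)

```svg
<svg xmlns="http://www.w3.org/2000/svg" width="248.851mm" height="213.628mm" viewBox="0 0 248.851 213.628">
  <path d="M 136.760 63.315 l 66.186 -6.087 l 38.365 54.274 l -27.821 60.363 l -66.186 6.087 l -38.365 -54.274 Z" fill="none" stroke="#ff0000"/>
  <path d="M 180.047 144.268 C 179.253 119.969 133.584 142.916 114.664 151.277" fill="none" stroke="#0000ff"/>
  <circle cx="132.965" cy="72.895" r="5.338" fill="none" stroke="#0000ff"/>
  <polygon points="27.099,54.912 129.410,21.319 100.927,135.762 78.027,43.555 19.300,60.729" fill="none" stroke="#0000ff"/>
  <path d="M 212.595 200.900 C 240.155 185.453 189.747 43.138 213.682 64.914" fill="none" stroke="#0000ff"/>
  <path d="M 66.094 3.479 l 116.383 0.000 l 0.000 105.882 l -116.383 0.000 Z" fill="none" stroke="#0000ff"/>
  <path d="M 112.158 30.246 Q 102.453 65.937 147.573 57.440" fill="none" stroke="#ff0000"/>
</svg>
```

(Gcodetools for Inkscape — laser output)
G21
G90
G0 X136.760 Y150.313
M3 S580
G01 X202.946 Y156.400 F1350
G01 X241.311 Y102.126
G01 X213.490 Y41.763
G01 X147.304 Y35.676
G01 X108.939 Y89.950
G01 X136.760 Y150.313
G0 X180.047 Y69.360
M3 S415
G01 X166.947 Y80.200 F3695
G01 X139.848 Y73.284
G01 X114.664 Y62.351
G0 X138.303 Y140.733
M3 S415
G01 X135.634 Y145.356 F3695
G01 X130.296 Y145.356
G01 X127.627 Y140.733
G01 X130.296 Y136.110
G01 X135.634 Y136.110
G01 X138.303 Y140.733
G0 X27.099 Y158.716
M3 S415
G01 X129.410 Y192.309 F3695
G01 X100.927 Y77.866
G01 X78.027 Y170.073
G01 X19.300 Y152.899
G01 X27.099 Y158.716
G0 X212.595 Y12.728
M3 S415
G01 X219.807 Y59.688 F3695
G01 X208.887 Y126.569
G01 X213.682 Y148.714
G0 X66.094 Y210.149
M3 S415
G01 X182.477 Y210.149 F3695
G01 X182.477 Y104.267
G01 X66.094 Y104.267
G01 X66.094 Y210.149
G0 X112.158 Y183.382
M3 S580
G01 X111.780 Y164.498 F1350
G01 X123.585 Y155.433
G01 X147.573 Y156.188
M5

viewBox `0 0 248.851 213.628` with mm width/height → 1 unit = 1 mm. Flip: y_m = 213.628 − y_svg.

**Shape 1** — `<path>` regular polygon, stroke `#ff0000` → score (S580, F1350). Machine vertices: (136.760,150.313) → (202.946,156.400) → (241.311,102.126) → (213.490,41.763) → (147.304,35.676) → (108.939,89.950) → (136.760,150.313). Closed: final G1 returns to the first vertex.

**Shape 2** — `<path>` cubic bezier, stroke `#0000ff` → engrave (S415, F3695). Control points (SVG): P0=(180.047,144.268), P1=(179.253,119.969), P2=(133.584,142.916), P3=(114.664,151.277); sampled at t=k/3. Machine vertices: (180.047,69.360) → (166.947,80.200) → (139.848,73.284) → (114.664,62.351). Open path.

**Shape 3** — `<circle>` circle, stroke `#0000ff` → engrave (S415, F3695). Machine vertices: (138.303,140.733) → (135.634,145.356) → (130.296,145.356) → (127.627,140.733) → (130.296,136.110) → (135.634,136.110) → (138.303,140.733). Closed: final G1 returns to the first vertex.

**Shape 4** — `<polygon>` closed polygon, stroke `#0000ff` → engrave (S415, F3695). Machine vertices: (27.099,158.716) → (129.410,192.309) → (100.927,77.866) → (78.027,170.073) → (19.300,152.899) → (27.099,158.716). Closed: final G1 returns to the first vertex.

**Shape 5** — `<path>` cubic bezier, stroke `#0000ff` → engrave (S415, F3695). Control points (SVG): P0=(212.595,200.900), P1=(240.155,185.453), P2=(189.747,43.138), P3=(213.682,64.914); sampled at t=k/3. Machine vertices: (212.595,12.728) → (219.807,59.688) → (208.887,126.569) → (213.682,148.714). Open path.

**Shape 6** — `<path>` rectangle, stroke `#0000ff` → engrave (S415, F3695). Machine vertices: (66.094,210.149) → (182.477,210.149) → (182.477,104.267) → (66.094,104.267) → (66.094,210.149). Closed: final G1 returns to the first vertex.

**Shape 7** — `<path>` quadratic bezier, stroke `#ff0000` → score (S580, F1350). Control points (SVG): P0=(112.158,30.246), P1=(102.453,65.937), P2=(147.573,57.440); sampled at t=k/3. Machine vertices: (112.158,183.382) → (111.780,164.498) → (123.585,155.433) → (147.573,156.188). Open path.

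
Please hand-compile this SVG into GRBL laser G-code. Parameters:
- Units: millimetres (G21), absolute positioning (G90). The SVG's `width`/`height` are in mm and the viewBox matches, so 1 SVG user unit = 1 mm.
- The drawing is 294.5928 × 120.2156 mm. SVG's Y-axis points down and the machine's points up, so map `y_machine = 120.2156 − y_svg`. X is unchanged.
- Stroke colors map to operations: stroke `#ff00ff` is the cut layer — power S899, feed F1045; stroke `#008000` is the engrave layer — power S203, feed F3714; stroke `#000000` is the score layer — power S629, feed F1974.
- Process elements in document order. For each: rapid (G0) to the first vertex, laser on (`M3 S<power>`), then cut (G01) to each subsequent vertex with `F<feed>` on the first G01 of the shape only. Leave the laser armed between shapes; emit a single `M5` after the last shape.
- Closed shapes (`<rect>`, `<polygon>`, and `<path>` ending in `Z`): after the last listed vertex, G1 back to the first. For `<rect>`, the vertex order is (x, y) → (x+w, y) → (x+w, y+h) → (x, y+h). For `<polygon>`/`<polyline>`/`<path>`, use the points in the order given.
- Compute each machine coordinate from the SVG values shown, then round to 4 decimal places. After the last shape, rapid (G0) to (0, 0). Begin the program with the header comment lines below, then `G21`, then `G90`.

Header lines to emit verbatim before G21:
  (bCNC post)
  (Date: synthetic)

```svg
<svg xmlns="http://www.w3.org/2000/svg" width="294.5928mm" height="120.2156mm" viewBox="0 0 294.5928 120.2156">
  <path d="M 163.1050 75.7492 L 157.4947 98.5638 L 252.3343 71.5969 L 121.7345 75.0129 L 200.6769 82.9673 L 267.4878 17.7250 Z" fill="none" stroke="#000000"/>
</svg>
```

(bCNC post)
(Date: synthetic)
G21
G90
G0 X163.1050 Y44.4664
M3 S629
G01 X157.4947 Y21.6518 F1974
G01 X252.3343 Y48.6187
G01 X121.7345 Y45.2027
G01 X200.6769 Y37.2483
G01 X267.4878 Y102.4906
G01 X163.1050 Y44.4664
M5
G0 X0.0000 Y0.0000

1 u = 1 mm; y_m = 120.2156 − y.

[1] `<path>` closed polygon, #000000→score S629 F1974: (163.1050,44.4664) → (157.4947,21.6518) → (252.3343,48.6187) → (121.7345,45.2027) → (200.6769,37.2483) → (267.4878,102.4906) → (163.1050,44.4664) (closed)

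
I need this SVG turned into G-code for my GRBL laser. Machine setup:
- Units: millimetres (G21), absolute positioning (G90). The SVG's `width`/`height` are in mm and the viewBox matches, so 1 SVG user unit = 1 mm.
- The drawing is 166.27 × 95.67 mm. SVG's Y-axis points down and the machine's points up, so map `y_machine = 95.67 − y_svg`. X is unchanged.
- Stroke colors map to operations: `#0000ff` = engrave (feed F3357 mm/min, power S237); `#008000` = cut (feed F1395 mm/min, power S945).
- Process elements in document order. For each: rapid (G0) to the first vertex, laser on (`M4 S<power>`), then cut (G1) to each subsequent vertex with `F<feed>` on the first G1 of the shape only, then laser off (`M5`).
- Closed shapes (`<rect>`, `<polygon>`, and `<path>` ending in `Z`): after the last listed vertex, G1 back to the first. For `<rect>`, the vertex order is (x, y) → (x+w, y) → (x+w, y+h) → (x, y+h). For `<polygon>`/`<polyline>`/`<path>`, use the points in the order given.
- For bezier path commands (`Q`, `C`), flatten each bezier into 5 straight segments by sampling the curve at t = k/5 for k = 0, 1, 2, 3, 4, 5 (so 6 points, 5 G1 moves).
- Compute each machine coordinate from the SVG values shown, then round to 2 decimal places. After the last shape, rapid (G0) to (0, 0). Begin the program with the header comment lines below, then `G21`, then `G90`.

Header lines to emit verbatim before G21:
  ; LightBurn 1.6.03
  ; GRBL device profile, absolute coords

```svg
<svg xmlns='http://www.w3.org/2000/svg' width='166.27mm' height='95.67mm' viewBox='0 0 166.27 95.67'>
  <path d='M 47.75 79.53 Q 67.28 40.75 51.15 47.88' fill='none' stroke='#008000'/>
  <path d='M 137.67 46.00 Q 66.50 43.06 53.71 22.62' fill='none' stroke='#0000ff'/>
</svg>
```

; LightBurn 1.6.03
; GRBL device profile, absolute coords
G21
G90
G0 X47.75 Y16.14
M4 S945
G1 X54.14 Y29.82 F1395
G1 X57.67 Y39.82
G1 X58.35 Y46.15
G1 X56.18 Y48.81
G1 X51.15 Y47.79
M5
G0 X137.67 Y49.67
M4 S237
G1 X111.54 Y51.55 F3357
G1 X90.07 Y54.82
G1 X73.28 Y59.50
G1 X61.16 Y65.57
G1 X53.71 Y73.05
M5
G0 X0.00 Y0.00

1 u = 1 mm; y_m = 95.67 − y.

[1] `<path>` quadratic bezier, #008000→cut S945 F1395: (47.75,16.14) → (54.14,29.82) → (57.67,39.82) → (58.35,46.15) → (56.18,48.81) → (51.15,47.79)

[2] `<path>` quadratic bezier, #0000ff→engrave S237 F3357: (137.67,49.67) → (111.54,51.55) → (90.07,54.82) → (73.28,59.50) → (61.16,65.57) → (53.71,73.05)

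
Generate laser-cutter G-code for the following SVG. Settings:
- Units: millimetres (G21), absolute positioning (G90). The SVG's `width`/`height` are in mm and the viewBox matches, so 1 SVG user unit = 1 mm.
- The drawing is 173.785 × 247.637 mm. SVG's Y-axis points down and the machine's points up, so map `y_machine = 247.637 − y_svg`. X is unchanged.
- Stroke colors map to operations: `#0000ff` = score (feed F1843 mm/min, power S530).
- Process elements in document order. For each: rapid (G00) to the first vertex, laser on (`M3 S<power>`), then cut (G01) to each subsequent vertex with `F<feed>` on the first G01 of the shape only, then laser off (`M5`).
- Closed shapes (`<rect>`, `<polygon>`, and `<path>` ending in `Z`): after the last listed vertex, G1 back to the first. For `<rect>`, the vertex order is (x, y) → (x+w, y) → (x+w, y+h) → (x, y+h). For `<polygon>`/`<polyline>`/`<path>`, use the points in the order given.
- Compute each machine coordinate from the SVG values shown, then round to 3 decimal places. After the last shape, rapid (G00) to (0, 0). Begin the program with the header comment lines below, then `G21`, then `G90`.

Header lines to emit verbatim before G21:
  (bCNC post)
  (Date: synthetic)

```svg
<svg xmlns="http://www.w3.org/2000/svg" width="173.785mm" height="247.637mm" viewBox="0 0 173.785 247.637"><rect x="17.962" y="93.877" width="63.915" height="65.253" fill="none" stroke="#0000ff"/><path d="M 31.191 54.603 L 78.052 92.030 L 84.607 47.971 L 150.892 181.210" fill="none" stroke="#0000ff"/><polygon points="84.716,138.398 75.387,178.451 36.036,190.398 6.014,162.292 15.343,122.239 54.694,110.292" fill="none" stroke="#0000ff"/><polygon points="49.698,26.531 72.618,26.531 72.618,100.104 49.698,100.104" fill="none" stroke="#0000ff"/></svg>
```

1 u = 1 mm; y_m = 247.637 − y.

[1] `<rect>` rectangle, #0000ff→score S530 F1843: (17.962,153.760) → (81.877,153.760) → (81.877,88.507) → (17.962,88.507) → (17.962,153.760) (closed)

[2] `<path>` open polyline, #0000ff→score S530 F1843: (31.191,193.034) → (78.052,155.607) → (84.607,199.666) → (150.892,66.427)

[3] `<polygon>` regular polygon, #0000ff→score S530 F1843: (84.716,109.239) → (75.387,69.186) → (36.036,57.239) → (6.014,85.345) → (15.343,125.398) → (54.694,137.345) → (84.716,109.239) (closed)

[4] `<polygon>` rectangle, #0000ff→score S530 F1843: (49.698,221.106) → (72.618,221.106) → (72.618,147.533) → (49.698,147.533) → (49.698,221.106) (closed)

(bCNC post)
(Date: synthetic)
G21
G90
G00 X17.962 Y153.760
M3 S530
G01 X81.877 Y153.760 F1843
G01 X81.877 Y88.507
G01 X17.962 Y88.507
G01 X17.962 Y153.760
M5
G00 X31.191 Y193.034
M3 S530
G01 X78.052 Y155.607 F1843
G01 X84.607 Y199.666
G01 X150.892 Y66.427
M5
G00 X84.716 Y109.239
M3 S530
G01 X75.387 Y69.186 F1843
G01 X36.036 Y57.239
G01 X6.014 Y85.345
G01 X15.343 Y125.398
G01 X54.694 Y137.345
G01 X84.716 Y109.239
M5
G00 X49.698 Y221.106
M3 S530
G01 X72.618 Y221.106 F1843
G01 X72.618 Y147.533
G01 X49.698 Y147.533
G01 X49.698 Y221.106
M5
G00 X0.000 Y0.000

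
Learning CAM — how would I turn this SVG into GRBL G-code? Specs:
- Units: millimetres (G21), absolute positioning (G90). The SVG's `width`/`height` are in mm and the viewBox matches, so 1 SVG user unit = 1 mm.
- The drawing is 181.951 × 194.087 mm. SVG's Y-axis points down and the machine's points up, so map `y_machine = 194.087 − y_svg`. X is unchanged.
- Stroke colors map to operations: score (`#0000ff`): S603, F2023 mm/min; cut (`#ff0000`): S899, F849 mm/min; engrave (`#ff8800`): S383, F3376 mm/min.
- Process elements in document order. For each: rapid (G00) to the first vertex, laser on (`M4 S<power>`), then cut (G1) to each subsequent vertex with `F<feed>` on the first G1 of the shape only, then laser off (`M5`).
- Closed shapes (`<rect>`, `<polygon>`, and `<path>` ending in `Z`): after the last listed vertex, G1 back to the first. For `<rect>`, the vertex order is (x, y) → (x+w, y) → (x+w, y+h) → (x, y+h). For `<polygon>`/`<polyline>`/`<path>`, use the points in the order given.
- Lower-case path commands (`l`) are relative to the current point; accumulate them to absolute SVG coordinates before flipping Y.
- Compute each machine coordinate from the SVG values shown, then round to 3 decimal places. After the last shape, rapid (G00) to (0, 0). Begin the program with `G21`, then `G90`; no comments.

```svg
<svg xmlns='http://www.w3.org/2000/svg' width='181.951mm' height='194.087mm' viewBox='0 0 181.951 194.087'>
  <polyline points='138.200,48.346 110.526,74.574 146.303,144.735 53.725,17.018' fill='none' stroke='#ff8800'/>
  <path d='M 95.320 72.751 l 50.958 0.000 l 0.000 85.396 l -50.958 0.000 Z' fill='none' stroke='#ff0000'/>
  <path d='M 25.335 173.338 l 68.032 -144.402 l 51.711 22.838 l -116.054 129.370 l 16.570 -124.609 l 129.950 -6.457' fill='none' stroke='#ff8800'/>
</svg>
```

1 u = 1 mm; y_m = 194.087 − y.

[1] `<polyline>` open polyline, #ff8800→engrave S383 F3376: (138.200,145.741) → (110.526,119.513) → (146.303,49.352) → (53.725,177.069)

[2] `<path>` rectangle, #ff0000→cut S899 F849: (95.320,121.336) → (146.278,121.336) → (146.278,35.940) → (95.320,35.940) → (95.320,121.336) (closed)

[3] `<path>` open polyline, #ff8800→engrave S383 F3376: (25.335,20.749) → (93.367,165.151) → (145.078,142.313) → (29.024,12.943) → (45.594,137.552) → (175.544,144.009)

G21
G90
G00 X138.200 Y145.741
M4 S383
G1 X110.526 Y119.513 F3376
G1 X146.303 Y49.352
G1 X53.725 Y177.069
M5
G00 X95.320 Y121.336
M4 S899
G1 X146.278 Y121.336 F849
G1 X146.278 Y35.940
G1 X95.320 Y35.940
G1 X95.320 Y121.336
M5
G00 X25.335 Y20.749
M4 S383
G1 X93.367 Y165.151 F3376
G1 X145.078 Y142.313
G1 X29.024 Y12.943
G1 X45.594 Y137.552
G1 X175.544 Y144.009
M5
G00 X0.000 Y0.000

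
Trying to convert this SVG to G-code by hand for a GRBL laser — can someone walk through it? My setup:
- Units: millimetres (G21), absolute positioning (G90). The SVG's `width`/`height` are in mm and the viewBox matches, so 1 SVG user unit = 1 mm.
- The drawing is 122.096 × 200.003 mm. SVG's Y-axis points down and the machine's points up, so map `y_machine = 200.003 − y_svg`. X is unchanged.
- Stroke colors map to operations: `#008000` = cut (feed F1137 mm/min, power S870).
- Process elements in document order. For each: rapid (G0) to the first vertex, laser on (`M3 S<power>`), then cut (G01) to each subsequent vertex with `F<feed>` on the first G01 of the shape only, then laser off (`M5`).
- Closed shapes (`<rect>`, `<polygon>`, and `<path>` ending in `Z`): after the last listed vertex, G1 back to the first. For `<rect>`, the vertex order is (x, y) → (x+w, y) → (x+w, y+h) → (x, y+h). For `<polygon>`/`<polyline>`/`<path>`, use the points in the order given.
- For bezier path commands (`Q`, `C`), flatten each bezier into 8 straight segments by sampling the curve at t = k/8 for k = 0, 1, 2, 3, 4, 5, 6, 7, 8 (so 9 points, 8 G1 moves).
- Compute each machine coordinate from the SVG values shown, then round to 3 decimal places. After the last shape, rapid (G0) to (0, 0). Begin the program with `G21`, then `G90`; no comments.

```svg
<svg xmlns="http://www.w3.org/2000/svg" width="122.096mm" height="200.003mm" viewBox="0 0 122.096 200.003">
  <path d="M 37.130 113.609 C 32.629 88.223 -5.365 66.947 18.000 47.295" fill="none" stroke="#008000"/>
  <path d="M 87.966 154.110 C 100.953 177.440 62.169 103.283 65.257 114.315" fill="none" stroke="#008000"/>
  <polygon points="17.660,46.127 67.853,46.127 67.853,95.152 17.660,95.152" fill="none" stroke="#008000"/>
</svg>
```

G21
G90
G0 X37.130 Y86.394
M3 S870
G01 X34.057 Y95.726 F1137
G01 X28.956 Y104.702
G01 X22.938 Y113.350
G01 X17.115 Y121.701
G01 X12.598 Y129.783
G01 X10.499 Y137.626
G01 X11.929 Y145.258
G01 X18.000 Y152.708
M5
G0 X87.966 Y45.893
M3 S870
G01 X90.592 Y41.357 F1137
G01 X89.462 Y43.820
G01 X85.674 Y51.141
G01 X80.324 Y61.179
G01 X74.510 Y71.793
G01 X69.329 Y80.843
G01 X65.879 Y86.189
G01 X65.257 Y85.688
M5
G0 X17.660 Y153.876
M3 S870
G01 X67.853 Y153.876 F1137
G01 X67.853 Y104.851
G01 X17.660 Y104.851
G01 X17.660 Y153.876
M5
G0 X0.000 Y0.000

1 u = 1 mm; y_m = 200.003 − y.

[1] `<path>` cubic bezier, #008000→cut S870 F1137: (37.130,86.394) → (34.057,95.726) → (28.956,104.702) → (22.938,113.350) → (17.115,121.701) → (12.598,129.783) → (10.499,137.626) → (11.929,145.258) → (18.000,152.708)

[2] `<path>` cubic bezier, #008000→cut S870 F1137: (87.966,45.893) → (90.592,41.357) → (89.462,43.820) → (85.674,51.141) → (80.324,61.179) → (74.510,71.793) → (69.329,80.843) → (65.879,86.189) → (65.257,85.688)

[3] `<polygon>` rectangle, #008000→cut S870 F1137: (17.660,153.876) → (67.853,153.876) → (67.853,104.851) → (17.660,104.851) → (17.660,153.876) (closed)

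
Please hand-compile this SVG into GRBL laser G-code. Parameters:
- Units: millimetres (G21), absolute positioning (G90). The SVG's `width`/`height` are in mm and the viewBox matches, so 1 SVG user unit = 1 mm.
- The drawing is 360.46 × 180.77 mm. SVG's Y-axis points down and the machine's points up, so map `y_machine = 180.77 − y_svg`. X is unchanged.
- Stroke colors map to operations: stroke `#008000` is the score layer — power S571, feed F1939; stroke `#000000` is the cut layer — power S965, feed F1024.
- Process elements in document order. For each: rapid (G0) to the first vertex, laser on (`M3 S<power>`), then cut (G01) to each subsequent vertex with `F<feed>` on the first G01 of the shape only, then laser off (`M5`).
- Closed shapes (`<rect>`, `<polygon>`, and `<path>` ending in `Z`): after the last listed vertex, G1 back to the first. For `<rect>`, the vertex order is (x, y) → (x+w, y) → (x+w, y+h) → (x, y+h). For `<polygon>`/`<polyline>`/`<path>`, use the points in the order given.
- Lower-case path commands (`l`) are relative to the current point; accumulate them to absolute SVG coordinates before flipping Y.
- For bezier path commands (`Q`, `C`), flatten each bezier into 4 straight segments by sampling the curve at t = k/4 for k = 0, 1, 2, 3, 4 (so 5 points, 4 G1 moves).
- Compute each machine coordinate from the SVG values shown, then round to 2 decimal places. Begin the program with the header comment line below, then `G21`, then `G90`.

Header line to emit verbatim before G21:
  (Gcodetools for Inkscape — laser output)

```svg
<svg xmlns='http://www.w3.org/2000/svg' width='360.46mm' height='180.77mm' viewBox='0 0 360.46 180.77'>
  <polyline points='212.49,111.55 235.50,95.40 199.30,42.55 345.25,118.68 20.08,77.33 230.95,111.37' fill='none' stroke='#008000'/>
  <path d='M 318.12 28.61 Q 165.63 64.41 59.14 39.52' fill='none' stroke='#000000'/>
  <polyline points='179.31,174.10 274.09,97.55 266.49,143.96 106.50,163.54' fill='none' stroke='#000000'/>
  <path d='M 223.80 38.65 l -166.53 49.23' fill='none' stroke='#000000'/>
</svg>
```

(Gcodetools for Inkscape — laser output)
G21
G90
G0 X212.49 Y69.22
M3 S571
G01 X235.50 Y85.37 F1939
G01 X199.30 Y138.22
G01 X345.25 Y62.09
G01 X20.08 Y103.44
G01 X230.95 Y69.40
M5
G0 X318.12 Y152.16
M3 S965
G01 X244.75 Y138.05 F1024
G01 X177.13 Y131.53
G01 X115.26 Y132.60
G01 X59.14 Y141.25
M5
G0 X179.31 Y6.67
M3 S965
G01 X274.09 Y83.22 F1024
G01 X266.49 Y36.81
G01 X106.50 Y17.23
M5
G0 X223.80 Y142.12
M3 S965
G01 X57.27 Y92.89 F1024
M5

Since the viewBox matches the mm dimensions, user units are millimetres directly. The only transform is the Y-flip y_m = 180.77 − y_svg.

Shape 1 is a open polyline drawn with `<polyline>`. Its stroke #008000 means score at S571, F1939. After flipping Y the toolpath is (212.49,69.22) → (235.50,85.37) → (199.30,138.22) → (345.25,62.09) → (20.08,103.44) → (230.95,69.40).

Shape 2 is a quadratic bezier drawn with `<path>`. Its stroke #000000 means cut at S965, F1024. After flipping Y the toolpath is (318.12,152.16) → (244.75,138.05) → (177.13,131.53) → (115.26,132.60) → (59.14,141.25).

Shape 3 is a open polyline drawn with `<polyline>`. Its stroke #000000 means cut at S965, F1024. After flipping Y the toolpath is (179.31,6.67) → (274.09,83.22) → (266.49,36.81) → (106.50,17.23).

Shape 4 is a line segment drawn with `<path>`. Its stroke #000000 means cut at S965, F1024. After flipping Y the toolpath is (223.80,142.12) → (57.27,92.89).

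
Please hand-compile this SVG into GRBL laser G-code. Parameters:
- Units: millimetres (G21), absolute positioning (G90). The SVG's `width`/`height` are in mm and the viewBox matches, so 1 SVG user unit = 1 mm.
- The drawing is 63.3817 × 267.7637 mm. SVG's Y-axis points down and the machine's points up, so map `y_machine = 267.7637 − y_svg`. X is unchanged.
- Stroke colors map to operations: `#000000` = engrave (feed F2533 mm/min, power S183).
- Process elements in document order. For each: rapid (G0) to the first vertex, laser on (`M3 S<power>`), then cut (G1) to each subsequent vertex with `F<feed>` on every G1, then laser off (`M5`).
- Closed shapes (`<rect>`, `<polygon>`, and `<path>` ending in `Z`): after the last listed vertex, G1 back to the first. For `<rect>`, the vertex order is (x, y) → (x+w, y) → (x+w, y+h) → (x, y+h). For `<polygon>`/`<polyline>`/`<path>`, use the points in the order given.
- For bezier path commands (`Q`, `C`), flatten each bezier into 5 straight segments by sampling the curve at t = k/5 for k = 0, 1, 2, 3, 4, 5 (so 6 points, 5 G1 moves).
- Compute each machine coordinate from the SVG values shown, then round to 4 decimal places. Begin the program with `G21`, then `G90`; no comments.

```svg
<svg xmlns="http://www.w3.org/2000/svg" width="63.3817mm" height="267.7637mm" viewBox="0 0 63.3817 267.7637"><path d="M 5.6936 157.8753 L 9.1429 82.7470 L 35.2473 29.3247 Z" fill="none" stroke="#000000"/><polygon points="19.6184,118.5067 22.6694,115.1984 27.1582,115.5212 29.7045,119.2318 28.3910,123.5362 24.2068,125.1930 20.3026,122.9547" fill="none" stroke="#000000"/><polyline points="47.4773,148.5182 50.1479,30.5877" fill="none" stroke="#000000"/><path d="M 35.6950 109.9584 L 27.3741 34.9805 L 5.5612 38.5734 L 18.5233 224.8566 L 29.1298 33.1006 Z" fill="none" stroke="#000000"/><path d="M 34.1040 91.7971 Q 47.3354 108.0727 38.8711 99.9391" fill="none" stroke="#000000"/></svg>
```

G21
G90
G0 X5.6936 Y109.8884
M3 S183
G1 X9.1429 Y185.0167 F2533
G1 X35.2473 Y238.4390 F2533
G1 X5.6936 Y109.8884 F2533
M5
G0 X19.6184 Y149.2570
M3 S183
G1 X22.6694 Y152.5653 F2533
G1 X27.1582 Y152.2425 F2533
G1 X29.7045 Y148.5319 F2533
G1 X28.3910 Y144.2275 F2533
G1 X24.2068 Y142.5707 F2533
G1 X20.3026 Y144.8090 F2533
G1 X19.6184 Y149.2570 F2533
M5
G0 X47.4773 Y119.2455
M3 S183
G1 X50.1479 Y237.1760 F2533
M5
G0 X35.6950 Y157.8053
M3 S183
G1 X27.3741 Y232.7832 F2533
G1 X5.5612 Y229.1903 F2533
G1 X18.5233 Y42.9071 F2533
G1 X29.1298 Y234.6631 F2533
G1 X35.6950 Y157.8053 F2533
M5
G0 X34.1040 Y175.9666
M3 S183
G1 X38.5287 Y170.4327 F2533
G1 X41.2178 Y166.8516 F2533
G1 X42.1712 Y165.2232 F2533
G1 X41.3890 Y165.5475 F2533
G1 X38.8711 Y167.8246 F2533
M5

1 u = 1 mm; y_m = 267.7637 − y.

[1] `<path>` closed polygon, #000000→engrave S183 F2533: (5.6936,109.8884) → (9.1429,185.0167) → (35.2473,238.4390) → (5.6936,109.8884) (closed)

[2] `<polygon>` regular polygon, #000000→engrave S183 F2533: (19.6184,149.2570) → (22.6694,152.5653) → (27.1582,152.2425) → (29.7045,148.5319) → (28.3910,144.2275) → (24.2068,142.5707) → (20.3026,144.8090) → (19.6184,149.2570) (closed)

[3] `<polyline>` line segment, #000000→engrave S183 F2533: (47.4773,119.2455) → (50.1479,237.1760)

[4] `<path>` closed polygon, #000000→engrave S183 F2533: (35.6950,157.8053) → (27.3741,232.7832) → (5.5612,229.1903) → (18.5233,42.9071) → (29.1298,234.6631) → (35.6950,157.8053) (closed)

[5] `<path>` quadratic bezier, #000000→engrave S183 F2533: (34.1040,175.9666) → (38.5287,170.4327) → (41.2178,166.8516) → (42.1712,165.2232) → (41.3890,165.5475) → (38.8711,167.8246)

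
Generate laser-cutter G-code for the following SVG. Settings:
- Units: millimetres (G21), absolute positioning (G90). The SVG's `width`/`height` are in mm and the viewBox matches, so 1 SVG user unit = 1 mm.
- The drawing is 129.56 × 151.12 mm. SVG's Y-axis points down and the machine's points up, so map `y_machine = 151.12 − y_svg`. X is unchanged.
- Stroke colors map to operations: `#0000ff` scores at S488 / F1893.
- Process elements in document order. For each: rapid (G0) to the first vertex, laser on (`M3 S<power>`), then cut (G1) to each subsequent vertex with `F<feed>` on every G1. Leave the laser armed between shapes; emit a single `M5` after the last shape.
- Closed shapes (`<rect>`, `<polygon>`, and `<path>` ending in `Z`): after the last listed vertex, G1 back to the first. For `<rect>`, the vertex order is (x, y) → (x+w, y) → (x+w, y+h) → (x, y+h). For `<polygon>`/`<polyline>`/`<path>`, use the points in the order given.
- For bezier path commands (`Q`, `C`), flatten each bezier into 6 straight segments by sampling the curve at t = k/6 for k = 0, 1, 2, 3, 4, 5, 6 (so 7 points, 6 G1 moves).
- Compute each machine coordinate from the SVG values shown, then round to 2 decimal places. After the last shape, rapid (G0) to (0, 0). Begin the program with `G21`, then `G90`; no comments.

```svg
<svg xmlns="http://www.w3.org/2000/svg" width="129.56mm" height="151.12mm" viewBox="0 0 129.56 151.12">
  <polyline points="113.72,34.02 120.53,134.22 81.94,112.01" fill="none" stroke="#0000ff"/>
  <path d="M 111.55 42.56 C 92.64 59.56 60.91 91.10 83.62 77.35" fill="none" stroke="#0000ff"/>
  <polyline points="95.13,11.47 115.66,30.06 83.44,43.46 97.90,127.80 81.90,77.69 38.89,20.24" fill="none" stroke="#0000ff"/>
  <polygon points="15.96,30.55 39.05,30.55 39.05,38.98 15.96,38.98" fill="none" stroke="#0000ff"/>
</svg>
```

viewBox `0 0 129.56 151.12` with mm width/height → 1 unit = 1 mm. Flip: y_m = 151.12 − y_svg.

**Shape 1** — `<polyline>` open polyline, stroke `#0000ff` → score (S488, F1893). Machine vertices: (113.72,117.10) → (120.53,16.90) → (81.94,39.11). Open path.

**Shape 2** — `<path>` cubic bezier, stroke `#0000ff` → score (S488, F1893). Control points (SVG): P0=(111.55,42.56), P1=(92.64,59.56), P2=(60.91,91.10), P3=(83.62,77.35); sampled at t=k/6. Machine vertices: (111.55,108.56) → (101.34,99.13) → (90.86,88.93) → (81.98,79.63) → (76.57,72.90) → (76.49,70.39) → (83.62,73.77). Open path.

**Shape 3** — `<polyline>` open polyline, stroke `#0000ff` → score (S488, F1893). Machine vertices: (95.13,139.65) → (115.66,121.06) → (83.44,107.66) → (97.90,23.32) → (81.90,73.43) → (38.89,130.88). Open path.

**Shape 4** — `<polygon>` rectangle, stroke `#0000ff` → score (S488, F1893). Machine vertices: (15.96,120.57) → (39.05,120.57) → (39.05,112.14) → (15.96,112.14) → (15.96,120.57). Closed: final G1 returns to the first vertex.

G21
G90
G0 X113.72 Y117.10
M3 S488
G1 X120.53 Y16.90 F1893
G1 X81.94 Y39.11 F1893
G0 X111.55 Y108.56
M3 S488
G1 X101.34 Y99.13 F1893
G1 X90.86 Y88.93 F1893
G1 X81.98 Y79.63 F1893
G1 X76.57 Y72.90 F1893
G1 X76.49 Y70.39 F1893
G1 X83.62 Y73.77 F1893
G0 X95.13 Y139.65
M3 S488
G1 X115.66 Y121.06 F1893
G1 X83.44 Y107.66 F1893
G1 X97.90 Y23.32 F1893
G1 X81.90 Y73.43 F1893
G1 X38.89 Y130.88 F1893
G0 X15.96 Y120.57
M3 S488
G1 X39.05 Y120.57 F1893
G1 X39.05 Y112.14 F1893
G1 X15.96 Y112.14 F1893
G1 X15.96 Y120.57 F1893
M5
G0 X0.00 Y0.00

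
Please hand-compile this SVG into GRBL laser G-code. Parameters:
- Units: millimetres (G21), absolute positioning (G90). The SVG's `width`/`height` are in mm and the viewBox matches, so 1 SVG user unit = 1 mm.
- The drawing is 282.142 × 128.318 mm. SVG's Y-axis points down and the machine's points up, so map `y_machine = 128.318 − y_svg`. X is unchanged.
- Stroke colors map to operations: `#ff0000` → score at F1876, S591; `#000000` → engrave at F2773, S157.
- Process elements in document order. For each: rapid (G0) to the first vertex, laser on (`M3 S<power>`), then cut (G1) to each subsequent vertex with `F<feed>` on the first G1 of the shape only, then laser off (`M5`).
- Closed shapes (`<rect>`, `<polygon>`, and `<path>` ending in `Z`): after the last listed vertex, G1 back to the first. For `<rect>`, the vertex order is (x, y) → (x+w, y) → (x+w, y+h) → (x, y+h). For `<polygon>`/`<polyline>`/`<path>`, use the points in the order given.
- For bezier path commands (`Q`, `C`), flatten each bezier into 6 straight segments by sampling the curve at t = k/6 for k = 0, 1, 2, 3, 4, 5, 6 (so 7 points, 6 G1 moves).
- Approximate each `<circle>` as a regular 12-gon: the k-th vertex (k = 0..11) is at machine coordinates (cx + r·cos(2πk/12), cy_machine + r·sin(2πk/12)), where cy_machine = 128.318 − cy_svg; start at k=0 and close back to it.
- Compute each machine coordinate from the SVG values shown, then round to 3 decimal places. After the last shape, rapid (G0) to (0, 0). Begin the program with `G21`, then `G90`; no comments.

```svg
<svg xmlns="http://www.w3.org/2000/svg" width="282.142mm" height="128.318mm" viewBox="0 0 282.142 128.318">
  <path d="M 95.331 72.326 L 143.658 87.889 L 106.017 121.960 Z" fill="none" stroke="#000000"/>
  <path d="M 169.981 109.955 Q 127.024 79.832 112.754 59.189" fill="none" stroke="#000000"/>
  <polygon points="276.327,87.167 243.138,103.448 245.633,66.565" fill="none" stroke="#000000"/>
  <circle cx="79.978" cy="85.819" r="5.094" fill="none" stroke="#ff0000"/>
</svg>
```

G21
G90
G0 X95.331 Y55.992
M3 S157
G1 X143.658 Y40.429 F2773
G1 X106.017 Y6.358
G1 X95.331 Y55.992
M5
G0 X169.981 Y18.363
M3 S157
G1 X156.459 Y28.141 F2773
G1 X144.530 Y37.392
G1 X134.196 Y46.116
G1 X125.455 Y54.314
G1 X118.308 Y61.985
G1 X112.754 Y69.129
M5
G0 X276.327 Y41.151
M3 S157
G1 X243.138 Y24.870 F2773
G1 X245.633 Y61.753
G1 X276.327 Y41.151
M5
G0 X85.072 Y42.499
M3 S591
G1 X84.390 Y45.046 F1876
G1 X82.525 Y46.911
G1 X79.978 Y47.593
G1 X77.431 Y46.911
G1 X75.566 Y45.046
G1 X74.884 Y42.499
G1 X75.566 Y39.952
G1 X77.431 Y38.087
G1 X79.978 Y37.405
G1 X82.525 Y38.087
G1 X84.390 Y39.952
G1 X85.072 Y42.499
M5
G0 X0.000 Y0.000

viewBox `0 0 282.142 128.318` with mm width/height → 1 unit = 1 mm. Flip: y_m = 128.318 − y_svg.

**Shape 1** — `<path>` regular polygon, stroke `#000000` → engrave (S157, F2773). Machine vertices: (95.331,55.992) → (143.658,40.429) → (106.017,6.358) → (95.331,55.992). Closed: final G1 returns to the first vertex.

**Shape 2** — `<path>` quadratic bezier, stroke `#000000` → engrave (S157, F2773). Control points (SVG): P0=(169.981,109.955), P1=(127.024,79.832), P2=(112.754,59.189); sampled at t=k/6. Machine vertices: (169.981,18.363) → (156.459,28.141) → (144.530,37.392) → (134.196,46.116) → (125.455,54.314) → (118.308,61.985) → (112.754,69.129). Open path.

**Shape 3** — `<polygon>` regular polygon, stroke `#000000` → engrave (S157, F2773). Machine vertices: (276.327,41.151) → (243.138,24.870) → (245.633,61.753) → (276.327,41.151). Closed: final G1 returns to the first vertex.

**Shape 4** — `<circle>` circle, stroke `#ff0000` → score (S591, F1876). Machine vertices: (85.072,42.499) → (84.390,45.046) → (82.525,46.911) → (79.978,47.593) → (77.431,46.911) → (75.566,45.046) → (74.884,42.499) → (75.566,39.952) → (77.431,38.087) → (79.978,37.405) → (82.525,38.087) → (84.390,39.952) → (85.072,42.499). Closed: final G1 returns to the first vertex.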